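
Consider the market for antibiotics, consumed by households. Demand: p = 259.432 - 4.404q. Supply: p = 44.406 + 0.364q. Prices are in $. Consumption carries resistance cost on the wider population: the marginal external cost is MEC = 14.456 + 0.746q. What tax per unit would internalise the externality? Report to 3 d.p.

Social marginal benefit = demand − MEC = 244.976 - 5.150q.
Set SMB = MC: 244.976 - 5.150q = 44.406 + 0.364q → q* = 36.3747.
The Pigouvian tax equals MEC at q*: 14.456 + 0.746×36.3747 = 41.5915.

tax = $41.592 per unit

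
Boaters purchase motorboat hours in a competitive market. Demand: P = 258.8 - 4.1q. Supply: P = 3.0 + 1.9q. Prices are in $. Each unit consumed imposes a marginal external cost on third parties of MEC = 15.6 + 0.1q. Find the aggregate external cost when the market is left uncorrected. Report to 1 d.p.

$756.0

Market equilibrium (private): 3.0 + 1.9q = 258.8 - 4.1q → q_m = 42.6333.
Total external cost = ∫₀^{q_m} (15.6 + 0.1q) dq = 15.6×42.6333 + ½×0.1×42.6333² = 755.9594.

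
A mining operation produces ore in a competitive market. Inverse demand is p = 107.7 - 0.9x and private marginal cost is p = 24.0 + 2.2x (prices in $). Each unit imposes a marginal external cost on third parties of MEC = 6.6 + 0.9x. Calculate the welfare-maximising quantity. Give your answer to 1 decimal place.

x* = 19.3

Social marginal cost = private MC + MEC = 30.6 + 3.1x.
Set SMC = demand: 30.6 + 3.1x = 107.7 - 0.9x → x* = 19.2750.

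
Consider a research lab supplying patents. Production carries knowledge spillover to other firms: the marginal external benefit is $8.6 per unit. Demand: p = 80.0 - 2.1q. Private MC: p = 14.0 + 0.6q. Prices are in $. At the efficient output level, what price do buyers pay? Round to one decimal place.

Social marginal cost = private MC − MEB = 5.4 + 0.6q.
Set SMC = demand: 5.4 + 0.6q = 80.0 - 2.1q → q* = 27.6296.
Consumer price on the demand curve at q*: 80.0 − 2.1×27.6296 = 21.9778.

P = $22.0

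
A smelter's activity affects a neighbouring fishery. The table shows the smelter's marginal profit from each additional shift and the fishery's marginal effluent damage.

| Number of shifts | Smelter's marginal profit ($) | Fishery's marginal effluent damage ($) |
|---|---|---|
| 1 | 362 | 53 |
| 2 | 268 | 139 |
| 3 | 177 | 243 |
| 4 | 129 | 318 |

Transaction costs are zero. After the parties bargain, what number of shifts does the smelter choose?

2

Bargaining reaches the level where marginal profit last exceeds marginal effluent damage.
That holds through level 2 (268 ≥ 139) but not at 3 (177 < 243).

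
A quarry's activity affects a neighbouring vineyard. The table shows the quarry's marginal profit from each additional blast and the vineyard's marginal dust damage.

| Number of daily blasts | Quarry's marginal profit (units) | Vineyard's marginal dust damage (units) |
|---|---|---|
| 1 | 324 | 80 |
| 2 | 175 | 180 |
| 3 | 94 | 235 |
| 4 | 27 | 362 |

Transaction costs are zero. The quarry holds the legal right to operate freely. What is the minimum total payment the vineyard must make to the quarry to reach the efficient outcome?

296

Left alone the quarry would choose level 4 (marginal profit stays positive).
Efficient level: k* = 1 (marginal profit ≥ marginal dust damage through 1).
The vineyard must at least cover the quarry's forgone profit from cutting 4→1: 175 + 94 + 27 = 296.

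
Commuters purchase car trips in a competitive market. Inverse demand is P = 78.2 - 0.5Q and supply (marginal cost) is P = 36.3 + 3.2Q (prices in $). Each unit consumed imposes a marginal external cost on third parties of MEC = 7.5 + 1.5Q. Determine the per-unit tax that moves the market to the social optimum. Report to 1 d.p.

tax = $17.4 per unit

Social marginal benefit = demand − MEC = 70.7 - 2.0Q.
Set SMB = MC: 70.7 - 2.0Q = 36.3 + 3.2Q → Q* = 6.6154.
The Pigouvian tax equals MEC at Q*: 7.5 + 1.5×6.6154 = 17.4231.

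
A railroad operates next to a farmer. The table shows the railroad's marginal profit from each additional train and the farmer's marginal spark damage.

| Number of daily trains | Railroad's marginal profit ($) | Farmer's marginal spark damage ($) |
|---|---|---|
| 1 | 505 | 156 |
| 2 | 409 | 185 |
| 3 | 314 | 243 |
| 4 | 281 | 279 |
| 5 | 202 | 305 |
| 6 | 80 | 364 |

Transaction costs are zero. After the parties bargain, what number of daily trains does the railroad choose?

4

Bargaining reaches the level where marginal profit last exceeds marginal spark damage.
That holds through level 4 (281 ≥ 279) but not at 5 (202 < 305).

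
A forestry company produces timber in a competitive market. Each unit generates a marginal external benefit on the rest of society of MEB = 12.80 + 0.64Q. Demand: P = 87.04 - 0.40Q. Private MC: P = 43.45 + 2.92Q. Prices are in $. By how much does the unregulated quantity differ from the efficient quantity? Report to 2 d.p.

Market equilibrium (private): 43.45 + 2.92Q = 87.04 - 0.40Q → Q_m = 13.1295.
Social marginal cost = private MC − MEB = 30.65 + 2.28Q.
Set SMC = demand: 30.65 + 2.28Q = 87.04 - 0.40Q → Q* = 21.0410.
Gap = |13.1295 − 21.0410| = 7.9115.

7.91 units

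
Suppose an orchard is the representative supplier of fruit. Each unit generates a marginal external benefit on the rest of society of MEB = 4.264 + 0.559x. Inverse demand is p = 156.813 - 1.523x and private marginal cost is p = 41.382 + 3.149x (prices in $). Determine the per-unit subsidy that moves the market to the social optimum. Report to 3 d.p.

Social marginal cost = private MC − MEB = 37.118 + 2.590x.
Set SMC = demand: 37.118 + 2.590x = 156.813 - 1.523x → x* = 29.1016.
The Pigouvian subsidy equals MEB at x*: 4.264 + 0.559×29.1016 = 20.5318.

subsidy = $20.532 per unit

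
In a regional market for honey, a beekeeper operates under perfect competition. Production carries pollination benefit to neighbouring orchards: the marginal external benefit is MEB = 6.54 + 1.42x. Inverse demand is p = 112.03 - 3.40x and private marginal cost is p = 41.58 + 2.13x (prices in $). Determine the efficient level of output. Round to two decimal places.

x* = 18.73

Social marginal cost = private MC − MEB = 35.04 + 0.71x.
Set SMC = demand: 35.04 + 0.71x = 112.03 - 3.40x → x* = 18.7324.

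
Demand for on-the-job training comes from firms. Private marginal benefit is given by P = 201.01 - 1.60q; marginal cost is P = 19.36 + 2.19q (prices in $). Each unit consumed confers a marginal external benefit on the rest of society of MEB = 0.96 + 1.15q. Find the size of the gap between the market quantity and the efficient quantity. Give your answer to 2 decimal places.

Market equilibrium (private): 19.36 + 2.19q = 201.01 - 1.60q → q_m = 47.9288.
Social marginal benefit = demand + MEB = 201.97 - 0.45q.
Set SMB = MC: 201.97 - 0.45q = 19.36 + 2.19q → q* = 69.1705.
Gap = |47.9288 − 69.1705| = 21.2417.

21.24 units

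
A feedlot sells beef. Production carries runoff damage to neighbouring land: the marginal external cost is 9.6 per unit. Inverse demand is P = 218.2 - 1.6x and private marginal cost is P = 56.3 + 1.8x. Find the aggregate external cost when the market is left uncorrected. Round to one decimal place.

Market equilibrium (private): 56.3 + 1.8x = 218.2 - 1.6x → x_m = 47.6176.
Total external cost = MEC × x_m = 9.6 × 47.6176 = 457.1290.

457.1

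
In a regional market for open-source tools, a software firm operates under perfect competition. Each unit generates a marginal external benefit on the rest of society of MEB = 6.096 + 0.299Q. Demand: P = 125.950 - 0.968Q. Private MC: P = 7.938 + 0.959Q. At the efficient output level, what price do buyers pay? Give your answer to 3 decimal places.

Social marginal cost = private MC − MEB = 1.842 + 0.660Q.
Set SMC = demand: 1.842 + 0.660Q = 125.950 - 0.968Q → Q* = 76.2334.
Consumer price on the demand curve at Q*: 125.950 − 0.968×76.2334 = 52.1561.

P = 52.156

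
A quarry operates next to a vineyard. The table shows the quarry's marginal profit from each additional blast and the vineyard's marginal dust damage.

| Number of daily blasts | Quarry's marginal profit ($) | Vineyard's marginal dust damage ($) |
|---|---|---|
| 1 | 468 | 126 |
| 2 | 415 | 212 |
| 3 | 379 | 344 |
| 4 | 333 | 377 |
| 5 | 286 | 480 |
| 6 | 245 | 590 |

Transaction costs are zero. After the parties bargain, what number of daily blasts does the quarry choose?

3

Bargaining reaches the level where marginal profit last exceeds marginal dust damage.
That holds through level 3 (379 ≥ 344) but not at 4 (333 < 377).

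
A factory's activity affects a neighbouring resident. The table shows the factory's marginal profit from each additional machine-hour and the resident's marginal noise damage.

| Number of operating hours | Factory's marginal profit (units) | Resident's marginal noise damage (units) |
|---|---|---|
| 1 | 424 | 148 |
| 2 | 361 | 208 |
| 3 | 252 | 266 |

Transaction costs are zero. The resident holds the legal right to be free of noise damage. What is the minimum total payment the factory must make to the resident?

356

Efficient level: marginal profit ≥ marginal noise damage through level 2, so k* = 2.
With the resident holding the right, the factory must at least compensate total damage at k*: 148 + 208 = 356.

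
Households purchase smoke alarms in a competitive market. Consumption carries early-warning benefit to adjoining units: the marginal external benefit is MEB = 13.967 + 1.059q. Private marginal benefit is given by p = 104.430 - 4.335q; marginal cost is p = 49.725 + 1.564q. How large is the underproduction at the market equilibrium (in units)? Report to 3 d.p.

Market equilibrium (private): 49.725 + 1.564q = 104.430 - 4.335q → q_m = 9.2736.
Social marginal benefit = demand + MEB = 118.397 - 3.276q.
Set SMB = MC: 118.397 - 3.276q = 49.725 + 1.564q → q* = 14.1884.
Gap = |9.2736 − 14.1884| = 4.9148.

4.915 units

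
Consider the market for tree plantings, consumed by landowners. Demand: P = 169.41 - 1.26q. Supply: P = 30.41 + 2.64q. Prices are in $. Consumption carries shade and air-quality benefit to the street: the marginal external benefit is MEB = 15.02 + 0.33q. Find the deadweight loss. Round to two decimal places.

DWL = $100.46

Market equilibrium (private): 30.41 + 2.64q = 169.41 - 1.26q → q_m = 35.6410.
Social marginal benefit = demand + MEB = 184.43 - 0.93q.
Set SMB = MC: 184.43 - 0.93q = 30.41 + 2.64q → q* = 43.1429.
Between q* and q_m the wedge SMB − MC runs linearly from 0 to MEB(q_m), so the loss is a triangle.
DWL = ½ × 7.5019 × 26.7815 = 100.4561.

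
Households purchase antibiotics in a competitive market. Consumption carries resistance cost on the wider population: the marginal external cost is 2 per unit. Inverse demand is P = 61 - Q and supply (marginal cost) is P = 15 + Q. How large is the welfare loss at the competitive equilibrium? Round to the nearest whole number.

DWL = 1

Market equilibrium (private): 15 + Q = 61 - Q → Q_m = 23.0000.
Social marginal benefit = demand − MEC = 59 - Q.
Set SMB = MC: 59 - Q = 15 + Q → Q* = 22.0000.
The welfare-loss triangle has base |Q_m − Q*| and height MEC(Q_m) (the vertical gap between SMB and MC is zero at Q* and MEC at Q_m).
DWL = ½ × 1.0000 × 2.0000 = 1.0000.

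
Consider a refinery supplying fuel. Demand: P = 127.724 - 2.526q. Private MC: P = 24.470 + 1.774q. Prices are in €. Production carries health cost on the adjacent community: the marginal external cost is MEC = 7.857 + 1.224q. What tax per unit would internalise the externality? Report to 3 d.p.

tax = €28.995 per unit

Social marginal cost = private MC + MEC = 32.327 + 2.998q.
Set SMC = demand: 32.327 + 2.998q = 127.724 - 2.526q → q* = 17.2696.
The Pigouvian tax equals MEC at q*: 7.857 + 1.224×17.2696 = 28.9950.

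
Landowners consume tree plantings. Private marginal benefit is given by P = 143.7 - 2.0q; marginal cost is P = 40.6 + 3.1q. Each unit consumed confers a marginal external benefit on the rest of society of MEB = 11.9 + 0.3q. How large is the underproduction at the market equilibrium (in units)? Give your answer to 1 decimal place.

3.7 units

Market equilibrium (private): 40.6 + 3.1q = 143.7 - 2.0q → q_m = 20.2157.
Social marginal benefit = demand + MEB = 155.6 - 1.7q.
Set SMB = MC: 155.6 - 1.7q = 40.6 + 3.1q → q* = 23.9583.
Gap = |20.2157 − 23.9583| = 3.7426.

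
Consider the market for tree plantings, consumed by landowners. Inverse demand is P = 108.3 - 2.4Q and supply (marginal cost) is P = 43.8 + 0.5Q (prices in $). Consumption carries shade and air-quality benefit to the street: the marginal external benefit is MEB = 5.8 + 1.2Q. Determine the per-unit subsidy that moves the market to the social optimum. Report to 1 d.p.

Social marginal benefit = demand + MEB = 114.1 - 1.2Q.
Set SMB = MC: 114.1 - 1.2Q = 43.8 + 0.5Q → Q* = 41.3529.
The Pigouvian subsidy equals MEB at Q*: 5.8 + 1.2×41.3529 = 55.4235.

subsidy = $55.4 per unit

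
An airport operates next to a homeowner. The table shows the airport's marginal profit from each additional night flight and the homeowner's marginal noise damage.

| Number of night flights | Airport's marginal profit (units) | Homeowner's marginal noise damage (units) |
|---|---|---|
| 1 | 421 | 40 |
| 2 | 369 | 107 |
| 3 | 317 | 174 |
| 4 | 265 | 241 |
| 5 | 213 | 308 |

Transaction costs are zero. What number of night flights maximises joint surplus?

Bargaining reaches the level where marginal profit last exceeds marginal noise damage.
That holds through level 4 (265 ≥ 241) but not at 5 (213 < 308).

4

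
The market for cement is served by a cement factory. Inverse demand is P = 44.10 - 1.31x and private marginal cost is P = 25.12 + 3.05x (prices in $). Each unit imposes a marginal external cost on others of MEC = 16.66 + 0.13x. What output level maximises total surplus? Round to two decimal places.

Social marginal cost = private MC + MEC = 41.78 + 3.18x.
Set SMC = demand: 41.78 + 3.18x = 44.10 - 1.31x → x* = 0.5167.

x* = 0.52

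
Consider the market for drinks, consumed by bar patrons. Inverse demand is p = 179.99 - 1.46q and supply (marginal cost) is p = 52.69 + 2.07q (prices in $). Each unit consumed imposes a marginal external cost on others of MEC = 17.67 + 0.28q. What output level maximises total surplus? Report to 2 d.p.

Social marginal benefit = demand − MEC = 162.32 - 1.74q.
Set SMB = MC: 162.32 - 1.74q = 52.69 + 2.07q → q* = 28.7743.

q* = 28.77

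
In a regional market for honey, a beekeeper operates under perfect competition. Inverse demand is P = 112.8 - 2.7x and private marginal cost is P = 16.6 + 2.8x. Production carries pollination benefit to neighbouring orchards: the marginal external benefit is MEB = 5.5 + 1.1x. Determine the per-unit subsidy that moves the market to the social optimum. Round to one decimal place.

subsidy = 30.9 per unit

Social marginal cost = private MC − MEB = 11.1 + 1.7x.
Set SMC = demand: 11.1 + 1.7x = 112.8 - 2.7x → x* = 23.1136.
The Pigouvian subsidy equals MEB at x*: 5.5 + 1.1×23.1136 = 30.9250.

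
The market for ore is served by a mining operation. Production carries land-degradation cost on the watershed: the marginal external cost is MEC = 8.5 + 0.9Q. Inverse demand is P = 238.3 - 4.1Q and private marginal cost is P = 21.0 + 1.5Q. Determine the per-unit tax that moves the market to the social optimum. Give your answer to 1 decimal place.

tax = 37.4 per unit

Social marginal cost = private MC + MEC = 29.5 + 2.4Q.
Set SMC = demand: 29.5 + 2.4Q = 238.3 - 4.1Q → Q* = 32.1231.
The Pigouvian tax equals MEC at Q*: 8.5 + 0.9×32.1231 = 37.4108.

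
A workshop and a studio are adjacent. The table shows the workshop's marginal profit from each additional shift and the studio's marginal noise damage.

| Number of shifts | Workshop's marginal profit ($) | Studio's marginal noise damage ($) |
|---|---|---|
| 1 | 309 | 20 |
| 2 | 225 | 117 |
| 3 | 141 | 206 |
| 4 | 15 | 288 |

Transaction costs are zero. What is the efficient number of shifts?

2

Bargaining reaches the level where marginal profit last exceeds marginal noise damage.
That holds through level 2 (225 ≥ 117) but not at 3 (141 < 206).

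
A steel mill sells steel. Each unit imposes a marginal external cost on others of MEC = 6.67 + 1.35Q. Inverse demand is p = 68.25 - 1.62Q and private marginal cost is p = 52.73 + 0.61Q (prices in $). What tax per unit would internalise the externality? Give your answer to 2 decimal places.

tax = $10.01 per unit

Social marginal cost = private MC + MEC = 59.40 + 1.96Q.
Set SMC = demand: 59.40 + 1.96Q = 68.25 - 1.62Q → Q* = 2.4721.
The Pigouvian tax equals MEC at Q*: 6.67 + 1.35×2.4721 = 10.0073.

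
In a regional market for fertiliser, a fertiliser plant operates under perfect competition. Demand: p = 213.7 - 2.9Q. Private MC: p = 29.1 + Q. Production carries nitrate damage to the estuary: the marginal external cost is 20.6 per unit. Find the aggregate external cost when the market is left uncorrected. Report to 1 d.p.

975.1

Market equilibrium (private): 29.1 + Q = 213.7 - 2.9Q → Q_m = 47.3333.
Total external cost = MEC × Q_m = 20.6 × 47.3333 = 975.0660.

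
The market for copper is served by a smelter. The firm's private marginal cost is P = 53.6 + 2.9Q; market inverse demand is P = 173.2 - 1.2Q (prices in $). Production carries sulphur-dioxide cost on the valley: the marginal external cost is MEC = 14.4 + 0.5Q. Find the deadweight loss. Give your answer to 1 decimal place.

DWL = $91.3

Market equilibrium (private): 53.6 + 2.9Q = 173.2 - 1.2Q → Q_m = 29.1707.
Social marginal cost = private MC + MEC = 68.0 + 3.4Q.
Set SMC = demand: 68.0 + 3.4Q = 173.2 - 1.2Q → Q* = 22.8696.
Between Q* and Q_m the wedge SMC − demand runs linearly from 0 to MEC(Q_m), so the loss is a triangle.
DWL = ½ × 6.3011 × 28.9854 = 91.3200.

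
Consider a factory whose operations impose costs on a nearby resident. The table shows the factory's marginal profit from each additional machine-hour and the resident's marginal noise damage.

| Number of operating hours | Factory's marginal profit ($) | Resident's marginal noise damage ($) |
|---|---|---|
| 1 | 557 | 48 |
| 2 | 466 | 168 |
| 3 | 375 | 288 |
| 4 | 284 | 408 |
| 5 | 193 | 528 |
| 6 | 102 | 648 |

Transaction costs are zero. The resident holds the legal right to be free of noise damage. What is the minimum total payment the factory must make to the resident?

$504

Efficient level: marginal profit ≥ marginal noise damage through level 3, so k* = 3.
With the resident holding the right, the factory must at least compensate total damage at k*: 48 + 168 + 288 = 504.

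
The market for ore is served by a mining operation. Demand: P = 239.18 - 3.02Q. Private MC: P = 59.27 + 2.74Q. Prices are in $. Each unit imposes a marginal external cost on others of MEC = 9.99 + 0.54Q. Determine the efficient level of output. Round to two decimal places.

Q* = 26.97

Social marginal cost = private MC + MEC = 69.26 + 3.28Q.
Set SMC = demand: 69.26 + 3.28Q = 239.18 - 3.02Q → Q* = 26.9714.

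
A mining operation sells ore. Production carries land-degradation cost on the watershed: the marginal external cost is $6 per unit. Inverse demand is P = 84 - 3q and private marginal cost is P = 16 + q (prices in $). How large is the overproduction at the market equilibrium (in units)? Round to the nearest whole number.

Market equilibrium (private): 16 + q = 84 - 3q → q_m = 17.0000.
Social marginal cost = private MC + MEC = 22 + q.
Set SMC = demand: 22 + q = 84 - 3q → q* = 15.5000.
Gap = |17.0000 − 15.5000| = 1.5000.

2 units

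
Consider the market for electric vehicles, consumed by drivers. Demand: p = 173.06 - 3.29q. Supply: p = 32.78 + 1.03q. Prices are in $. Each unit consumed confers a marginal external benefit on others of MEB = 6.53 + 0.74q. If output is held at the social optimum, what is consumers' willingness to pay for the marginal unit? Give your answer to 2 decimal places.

P = $38.14

Social marginal benefit = demand + MEB = 179.59 - 2.55q.
Set SMB = MC: 179.59 - 2.55q = 32.78 + 1.03q → q* = 41.0084.
Consumer price on the demand curve at q*: 173.06 − 3.29×41.0084 = 38.1424.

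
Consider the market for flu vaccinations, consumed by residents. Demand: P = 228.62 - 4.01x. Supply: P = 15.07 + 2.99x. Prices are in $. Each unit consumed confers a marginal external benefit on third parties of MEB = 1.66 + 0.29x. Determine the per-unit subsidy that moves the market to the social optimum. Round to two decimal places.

Social marginal benefit = demand + MEB = 230.28 - 3.72x.
Set SMB = MC: 230.28 - 3.72x = 15.07 + 2.99x → x* = 32.0730.
The Pigouvian subsidy equals MEB at x*: 1.66 + 0.29×32.0730 = 10.9612.

subsidy = $10.96 per unit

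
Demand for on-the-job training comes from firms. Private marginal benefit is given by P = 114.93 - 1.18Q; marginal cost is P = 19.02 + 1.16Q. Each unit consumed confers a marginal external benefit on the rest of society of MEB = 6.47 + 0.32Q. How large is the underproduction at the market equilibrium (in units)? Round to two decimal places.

Market equilibrium (private): 19.02 + 1.16Q = 114.93 - 1.18Q → Q_m = 40.9872.
Social marginal benefit = demand + MEB = 121.40 - 0.86Q.
Set SMB = MC: 121.40 - 0.86Q = 19.02 + 1.16Q → Q* = 50.6832.
Gap = |40.9872 − 50.6832| = 9.6960.

9.70 units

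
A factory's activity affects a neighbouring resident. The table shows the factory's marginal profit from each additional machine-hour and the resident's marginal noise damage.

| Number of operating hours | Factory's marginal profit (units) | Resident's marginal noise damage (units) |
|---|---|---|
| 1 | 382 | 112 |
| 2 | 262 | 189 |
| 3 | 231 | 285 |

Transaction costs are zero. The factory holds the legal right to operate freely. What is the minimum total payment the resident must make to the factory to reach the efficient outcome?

231

Left alone the factory would choose level 3 (marginal profit stays positive).
Efficient level: k* = 2 (marginal profit ≥ marginal noise damage through 2).
The resident must at least cover the factory's forgone profit from cutting 3→2: 231 = 231.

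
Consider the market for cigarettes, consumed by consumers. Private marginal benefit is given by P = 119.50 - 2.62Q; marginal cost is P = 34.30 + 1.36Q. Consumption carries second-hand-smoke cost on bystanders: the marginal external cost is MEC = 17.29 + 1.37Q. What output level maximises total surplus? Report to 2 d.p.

Q* = 12.69

Social marginal benefit = demand − MEC = 102.21 - 3.99Q.
Set SMB = MC: 102.21 - 3.99Q = 34.30 + 1.36Q → Q* = 12.6935.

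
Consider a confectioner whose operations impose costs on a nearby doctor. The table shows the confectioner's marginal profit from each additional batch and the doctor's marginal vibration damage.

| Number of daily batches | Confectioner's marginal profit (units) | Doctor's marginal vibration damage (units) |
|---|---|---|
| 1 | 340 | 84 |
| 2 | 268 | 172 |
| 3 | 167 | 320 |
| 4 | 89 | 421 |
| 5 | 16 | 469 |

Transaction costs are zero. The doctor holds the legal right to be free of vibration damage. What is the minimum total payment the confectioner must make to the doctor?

Efficient level: marginal profit ≥ marginal vibration damage through level 2, so k* = 2.
With the doctor holding the right, the confectioner must at least compensate total damage at k*: 84 + 172 = 256.

256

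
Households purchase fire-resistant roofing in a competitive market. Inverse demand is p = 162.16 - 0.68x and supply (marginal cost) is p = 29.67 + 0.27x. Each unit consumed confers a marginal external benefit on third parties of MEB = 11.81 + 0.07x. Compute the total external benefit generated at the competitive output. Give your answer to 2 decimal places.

Market equilibrium (private): 29.67 + 0.27x = 162.16 - 0.68x → x_m = 139.4632.
Total external benefit = ∫₀^{x_m} (11.81 + 0.07x) dx = 11.81×139.4632 + ½×0.07×139.4632² = 2327.8098.

2327.81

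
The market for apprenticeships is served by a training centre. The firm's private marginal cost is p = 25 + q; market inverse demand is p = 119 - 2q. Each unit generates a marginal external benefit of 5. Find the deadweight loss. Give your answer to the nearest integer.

DWL = 4

Market equilibrium (private): 25 + q = 119 - 2q → q_m = 31.3333.
Social marginal cost = private MC − MEB = 20 + q.
Set SMC = demand: 20 + q = 119 - 2q → q* = 33.0000.
Between q* and q_m the wedge demand − SMC runs linearly from 0 to MEB(q_m), so the loss is a triangle.
DWL = ½ × 1.6667 × 5.0000 = 4.1668.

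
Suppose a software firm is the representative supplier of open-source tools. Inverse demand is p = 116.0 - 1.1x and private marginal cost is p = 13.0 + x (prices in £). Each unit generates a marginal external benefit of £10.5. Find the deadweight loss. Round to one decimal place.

Market equilibrium (private): 13.0 + x = 116.0 - 1.1x → x_m = 49.0476.
Social marginal cost = private MC − MEB = 2.5 + x.
Set SMC = demand: 2.5 + x = 116.0 - 1.1x → x* = 54.0476.
Height of the DWL triangle at x_m is demand(x_m) − SMC(x_m) = MEB(x_m) = 10.5000.
DWL = ½ × 5.0000 × 10.5000 = 26.2500.

DWL = £26.3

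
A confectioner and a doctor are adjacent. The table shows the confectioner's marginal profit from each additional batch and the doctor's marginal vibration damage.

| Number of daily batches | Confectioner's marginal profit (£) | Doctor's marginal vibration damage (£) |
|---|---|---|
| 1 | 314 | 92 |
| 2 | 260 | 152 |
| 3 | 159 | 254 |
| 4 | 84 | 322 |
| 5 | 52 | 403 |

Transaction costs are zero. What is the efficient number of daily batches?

Bargaining reaches the level where marginal profit last exceeds marginal vibration damage.
That holds through level 2 (260 ≥ 152) but not at 3 (159 < 254).

2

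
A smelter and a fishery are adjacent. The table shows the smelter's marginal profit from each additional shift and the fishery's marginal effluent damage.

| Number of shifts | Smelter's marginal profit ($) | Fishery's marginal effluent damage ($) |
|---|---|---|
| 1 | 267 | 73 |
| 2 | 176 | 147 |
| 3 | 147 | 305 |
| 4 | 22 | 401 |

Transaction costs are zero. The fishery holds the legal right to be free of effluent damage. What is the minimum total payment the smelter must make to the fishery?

Efficient level: marginal profit ≥ marginal effluent damage through level 2, so k* = 2.
With the fishery holding the right, the smelter must at least compensate total damage at k*: 73 + 147 = 220.

$220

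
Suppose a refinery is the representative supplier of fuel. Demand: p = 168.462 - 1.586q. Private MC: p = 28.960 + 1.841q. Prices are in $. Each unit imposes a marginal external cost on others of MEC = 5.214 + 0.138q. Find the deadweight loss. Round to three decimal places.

DWL = $16.455

Market equilibrium (private): 28.960 + 1.841q = 168.462 - 1.586q → q_m = 40.7067.
Social marginal cost = private MC + MEC = 34.174 + 1.979q.
Set SMC = demand: 34.174 + 1.979q = 168.462 - 1.586q → q* = 37.6684.
The welfare-loss triangle has base |q_m − q*| and height MEC(q_m) (the vertical gap between SMC and demand is zero at q* and MEC at q_m).
DWL = ½ × 3.0383 × 10.8315 = 16.4547.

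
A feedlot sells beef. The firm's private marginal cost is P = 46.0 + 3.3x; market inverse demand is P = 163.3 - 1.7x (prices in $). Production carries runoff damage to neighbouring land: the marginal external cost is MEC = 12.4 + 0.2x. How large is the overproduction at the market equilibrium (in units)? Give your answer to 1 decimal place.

3.3 units

Market equilibrium (private): 46.0 + 3.3x = 163.3 - 1.7x → x_m = 23.4600.
Social marginal cost = private MC + MEC = 58.4 + 3.5x.
Set SMC = demand: 58.4 + 3.5x = 163.3 - 1.7x → x* = 20.1731.
Gap = |23.4600 − 20.1731| = 3.2869.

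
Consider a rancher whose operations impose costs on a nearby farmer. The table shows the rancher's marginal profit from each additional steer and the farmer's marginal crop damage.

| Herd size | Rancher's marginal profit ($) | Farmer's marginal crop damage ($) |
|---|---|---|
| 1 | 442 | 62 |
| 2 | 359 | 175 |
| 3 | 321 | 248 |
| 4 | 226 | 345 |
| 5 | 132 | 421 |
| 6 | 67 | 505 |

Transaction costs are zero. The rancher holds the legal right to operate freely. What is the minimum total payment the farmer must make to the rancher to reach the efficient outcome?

Left alone the rancher would choose level 6 (marginal profit stays positive).
Efficient level: k* = 3 (marginal profit ≥ marginal crop damage through 3).
The farmer must at least cover the rancher's forgone profit from cutting 6→3: 226 + 132 + 67 = 425.

$425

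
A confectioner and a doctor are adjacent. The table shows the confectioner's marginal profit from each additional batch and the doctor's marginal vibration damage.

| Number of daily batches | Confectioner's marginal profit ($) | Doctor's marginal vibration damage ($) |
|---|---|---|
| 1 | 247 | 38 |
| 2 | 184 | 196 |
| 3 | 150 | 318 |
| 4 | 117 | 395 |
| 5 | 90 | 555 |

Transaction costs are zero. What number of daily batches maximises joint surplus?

1

Bargaining reaches the level where marginal profit last exceeds marginal vibration damage.
That holds through level 1 (247 ≥ 38) but not at 2 (184 < 196).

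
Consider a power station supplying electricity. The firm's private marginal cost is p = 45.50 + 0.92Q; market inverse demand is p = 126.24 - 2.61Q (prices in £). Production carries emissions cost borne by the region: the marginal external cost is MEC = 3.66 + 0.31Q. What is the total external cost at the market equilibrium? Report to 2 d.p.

Market equilibrium (private): 45.50 + 0.92Q = 126.24 - 2.61Q → Q_m = 22.8725.
Total external cost = ∫₀^{Q_m} (3.66 + 0.31Q) dQ = 3.66×22.8725 + ½×0.31×22.8725² = 164.8018.

£164.80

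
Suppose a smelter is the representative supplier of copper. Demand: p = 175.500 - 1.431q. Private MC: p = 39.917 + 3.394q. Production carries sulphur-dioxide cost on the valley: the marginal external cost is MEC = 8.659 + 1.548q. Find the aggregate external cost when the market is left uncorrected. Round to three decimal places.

Market equilibrium (private): 39.917 + 3.394q = 175.500 - 1.431q → q_m = 28.1001.
Total external cost = ∫₀^{q_m} (8.659 + 1.548q) dq = 8.659×28.1001 + ½×1.548×28.1001² = 854.4813.

854.481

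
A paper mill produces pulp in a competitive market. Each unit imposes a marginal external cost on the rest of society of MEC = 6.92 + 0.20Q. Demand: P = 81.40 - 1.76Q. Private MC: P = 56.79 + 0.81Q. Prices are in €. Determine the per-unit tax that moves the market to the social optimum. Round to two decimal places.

Social marginal cost = private MC + MEC = 63.71 + 1.01Q.
Set SMC = demand: 63.71 + 1.01Q = 81.40 - 1.76Q → Q* = 6.3863.
The Pigouvian tax equals MEC at Q*: 6.92 + 0.20×6.3863 = 8.1973.

tax = €8.20 per unit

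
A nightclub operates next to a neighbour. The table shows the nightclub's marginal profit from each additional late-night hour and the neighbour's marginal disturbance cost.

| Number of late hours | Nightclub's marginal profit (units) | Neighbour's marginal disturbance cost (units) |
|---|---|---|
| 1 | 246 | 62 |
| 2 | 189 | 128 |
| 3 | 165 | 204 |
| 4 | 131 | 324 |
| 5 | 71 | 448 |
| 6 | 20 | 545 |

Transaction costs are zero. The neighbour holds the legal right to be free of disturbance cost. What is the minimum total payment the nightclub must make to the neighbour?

190

Efficient level: marginal profit ≥ marginal disturbance cost through level 2, so k* = 2.
With the neighbour holding the right, the nightclub must at least compensate total damage at k*: 62 + 128 = 190.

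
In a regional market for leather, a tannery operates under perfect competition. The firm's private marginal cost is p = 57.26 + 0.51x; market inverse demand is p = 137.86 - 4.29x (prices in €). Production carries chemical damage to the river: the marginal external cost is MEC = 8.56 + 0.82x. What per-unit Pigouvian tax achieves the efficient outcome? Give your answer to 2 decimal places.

tax = €19.07 per unit

Social marginal cost = private MC + MEC = 65.82 + 1.33x.
Set SMC = demand: 65.82 + 1.33x = 137.86 - 4.29x → x* = 12.8185.
The Pigouvian tax equals MEC at x*: 8.56 + 0.82×12.8185 = 19.0712.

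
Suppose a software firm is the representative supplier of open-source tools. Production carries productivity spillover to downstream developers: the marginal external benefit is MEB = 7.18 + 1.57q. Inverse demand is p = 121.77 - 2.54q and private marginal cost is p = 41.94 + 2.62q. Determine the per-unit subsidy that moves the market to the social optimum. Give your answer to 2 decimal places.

Social marginal cost = private MC − MEB = 34.76 + 1.05q.
Set SMC = demand: 34.76 + 1.05q = 121.77 - 2.54q → q* = 24.2368.
The Pigouvian subsidy equals MEB at q*: 7.18 + 1.57×24.2368 = 45.2318.

subsidy = 45.23 per unit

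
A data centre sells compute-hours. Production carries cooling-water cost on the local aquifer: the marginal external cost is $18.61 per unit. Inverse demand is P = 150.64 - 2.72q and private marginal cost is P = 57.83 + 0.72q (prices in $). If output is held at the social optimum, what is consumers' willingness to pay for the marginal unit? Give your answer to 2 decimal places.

P = $91.97

Social marginal cost = private MC + MEC = 76.44 + 0.72q.
Set SMC = demand: 76.44 + 0.72q = 150.64 - 2.72q → q* = 21.5698.
Consumer price on the demand curve at q*: 150.64 − 2.72×21.5698 = 91.9701.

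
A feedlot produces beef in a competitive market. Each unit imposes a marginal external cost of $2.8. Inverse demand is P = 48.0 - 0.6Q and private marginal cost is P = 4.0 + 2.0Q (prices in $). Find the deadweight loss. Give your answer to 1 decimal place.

Market equilibrium (private): 4.0 + 2.0Q = 48.0 - 0.6Q → Q_m = 16.9231.
Social marginal cost = private MC + MEC = 6.8 + 2.0Q.
Set SMC = demand: 6.8 + 2.0Q = 48.0 - 0.6Q → Q* = 15.8462.
The welfare-loss triangle has base |Q_m − Q*| and height MEC(Q_m) (the vertical gap between SMC and demand is zero at Q* and MEC at Q_m).
DWL = ½ × 1.0769 × 2.8000 = 1.5077.

DWL = $1.5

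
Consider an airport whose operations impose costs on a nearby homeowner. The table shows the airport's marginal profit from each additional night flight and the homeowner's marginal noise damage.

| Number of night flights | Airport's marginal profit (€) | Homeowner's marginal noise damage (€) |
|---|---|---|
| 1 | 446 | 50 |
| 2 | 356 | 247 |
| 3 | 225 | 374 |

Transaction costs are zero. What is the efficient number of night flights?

Bargaining reaches the level where marginal profit last exceeds marginal noise damage.
That holds through level 2 (356 ≥ 247) but not at 3 (225 < 374).

2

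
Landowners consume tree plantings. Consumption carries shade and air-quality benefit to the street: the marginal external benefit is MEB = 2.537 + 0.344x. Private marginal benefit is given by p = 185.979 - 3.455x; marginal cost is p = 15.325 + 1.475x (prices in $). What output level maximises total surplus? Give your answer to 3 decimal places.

x* = 37.765

Social marginal benefit = demand + MEB = 188.516 - 3.111x.
Set SMB = MC: 188.516 - 3.111x = 15.325 + 1.475x → x* = 37.7652.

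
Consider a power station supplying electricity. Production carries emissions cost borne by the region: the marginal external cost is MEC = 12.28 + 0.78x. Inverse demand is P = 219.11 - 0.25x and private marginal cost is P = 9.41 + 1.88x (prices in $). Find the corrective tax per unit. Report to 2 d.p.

tax = $65.20 per unit

Social marginal cost = private MC + MEC = 21.69 + 2.66x.
Set SMC = demand: 21.69 + 2.66x = 219.11 - 0.25x → x* = 67.8419.
The Pigouvian tax equals MEC at x*: 12.28 + 0.78×67.8419 = 65.1967.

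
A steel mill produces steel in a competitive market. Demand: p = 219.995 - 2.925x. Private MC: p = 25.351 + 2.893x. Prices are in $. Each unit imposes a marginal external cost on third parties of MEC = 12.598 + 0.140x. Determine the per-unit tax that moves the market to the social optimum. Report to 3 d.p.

Social marginal cost = private MC + MEC = 37.949 + 3.033x.
Set SMC = demand: 37.949 + 3.033x = 219.995 - 2.925x → x* = 30.5549.
The Pigouvian tax equals MEC at x*: 12.598 + 0.140×30.5549 = 16.8757.

tax = $16.876 per unit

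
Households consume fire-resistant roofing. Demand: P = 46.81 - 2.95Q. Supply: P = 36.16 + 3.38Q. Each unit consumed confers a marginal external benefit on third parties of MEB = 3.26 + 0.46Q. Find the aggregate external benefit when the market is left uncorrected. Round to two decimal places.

Market equilibrium (private): 36.16 + 3.38Q = 46.81 - 2.95Q → Q_m = 1.6825.
Total external benefit = ∫₀^{Q_m} (3.26 + 0.46Q) dQ = 3.26×1.6825 + ½×0.46×1.6825² = 6.1360.

6.14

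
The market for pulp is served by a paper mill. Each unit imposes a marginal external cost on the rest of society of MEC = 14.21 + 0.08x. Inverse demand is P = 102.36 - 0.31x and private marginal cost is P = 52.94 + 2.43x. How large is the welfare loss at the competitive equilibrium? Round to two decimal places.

DWL = 43.44

Market equilibrium (private): 52.94 + 2.43x = 102.36 - 0.31x → x_m = 18.0365.
Social marginal cost = private MC + MEC = 67.15 + 2.51x.
Set SMC = demand: 67.15 + 2.51x = 102.36 - 0.31x → x* = 12.4858.
Height of the DWL triangle at x_m is SMC(x_m) − demand(x_m) = MEC(x_m) = 15.6529.
DWL = ½ × 5.5507 × 15.6529 = 43.4423.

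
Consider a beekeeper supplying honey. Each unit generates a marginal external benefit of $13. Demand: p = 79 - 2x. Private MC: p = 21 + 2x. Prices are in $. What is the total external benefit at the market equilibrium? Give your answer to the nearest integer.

Market equilibrium (private): 21 + 2x = 79 - 2x → x_m = 14.5000.
Total external benefit = MEB × x_m = 13 × 14.5000 = 188.5000.

$189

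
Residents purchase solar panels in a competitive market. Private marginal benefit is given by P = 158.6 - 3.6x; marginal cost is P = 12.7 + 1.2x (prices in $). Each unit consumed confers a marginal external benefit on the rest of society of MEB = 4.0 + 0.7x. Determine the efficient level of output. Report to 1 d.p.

x* = 36.6

Social marginal benefit = demand + MEB = 162.6 - 2.9x.
Set SMB = MC: 162.6 - 2.9x = 12.7 + 1.2x → x* = 36.5610.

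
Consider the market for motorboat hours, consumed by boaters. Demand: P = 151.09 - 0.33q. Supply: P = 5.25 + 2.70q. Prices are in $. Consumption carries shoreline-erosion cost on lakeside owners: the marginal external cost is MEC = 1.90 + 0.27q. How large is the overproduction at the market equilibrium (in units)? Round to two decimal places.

4.51 units

Market equilibrium (private): 5.25 + 2.70q = 151.09 - 0.33q → q_m = 48.1320.
Social marginal benefit = demand − MEC = 149.19 - 0.60q.
Set SMB = MC: 149.19 - 0.60q = 5.25 + 2.70q → q* = 43.6182.
Gap = |48.1320 − 43.6182| = 4.5138.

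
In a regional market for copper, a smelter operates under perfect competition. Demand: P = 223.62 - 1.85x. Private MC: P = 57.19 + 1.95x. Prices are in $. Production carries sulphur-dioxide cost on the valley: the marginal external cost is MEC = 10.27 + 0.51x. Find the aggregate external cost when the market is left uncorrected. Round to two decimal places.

$938.94

Market equilibrium (private): 57.19 + 1.95x = 223.62 - 1.85x → x_m = 43.7974.
Total external cost = ∫₀^{x_m} (10.27 + 0.51x) dx = 10.27×43.7974 + ½×0.51×43.7974² = 938.9434.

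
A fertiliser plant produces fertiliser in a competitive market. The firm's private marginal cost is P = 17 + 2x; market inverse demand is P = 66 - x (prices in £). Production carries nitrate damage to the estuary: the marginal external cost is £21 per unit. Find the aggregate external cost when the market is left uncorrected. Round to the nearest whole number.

£343

Market equilibrium (private): 17 + 2x = 66 - x → x_m = 16.3333.
Total external cost = MEC × x_m = 21 × 16.3333 = 342.9993.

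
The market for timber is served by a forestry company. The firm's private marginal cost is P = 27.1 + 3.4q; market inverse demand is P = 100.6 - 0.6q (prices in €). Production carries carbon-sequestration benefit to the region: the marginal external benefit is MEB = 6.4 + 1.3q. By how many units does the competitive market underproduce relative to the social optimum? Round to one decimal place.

Market equilibrium (private): 27.1 + 3.4q = 100.6 - 0.6q → q_m = 18.3750.
Social marginal cost = private MC − MEB = 20.7 + 2.1q.
Set SMC = demand: 20.7 + 2.1q = 100.6 - 0.6q → q* = 29.5926.
Gap = |18.3750 − 29.5926| = 11.2176.

11.2 units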